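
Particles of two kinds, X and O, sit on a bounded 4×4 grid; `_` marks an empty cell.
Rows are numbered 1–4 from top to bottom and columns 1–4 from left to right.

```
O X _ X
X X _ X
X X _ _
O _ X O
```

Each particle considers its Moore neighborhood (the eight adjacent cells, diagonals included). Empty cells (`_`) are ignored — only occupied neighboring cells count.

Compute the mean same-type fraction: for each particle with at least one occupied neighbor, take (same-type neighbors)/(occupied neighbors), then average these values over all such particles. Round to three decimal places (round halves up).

0.574

(1,1)O 0/3
(1,2)X 2/3
(1,4)X 1/1
(2,1)X 4/5
(2,2)X 4/5
(2,4)X 1/1
(3,1)X 3/4
(3,2)X 4/5
(4,1)O 0/2
(4,3)X 1/2
(4,4)O 0/1
Sum over 11 particles: 0/3 + 2/3 + 1/1 + 4/5 + 4/5 + 1/1 + 3/4 + 4/5 + 0/2 + 1/2 + 0/1 = 379/60; mean = 379/60 ÷ 11 = 379/660 = 0.574242… → 0.574.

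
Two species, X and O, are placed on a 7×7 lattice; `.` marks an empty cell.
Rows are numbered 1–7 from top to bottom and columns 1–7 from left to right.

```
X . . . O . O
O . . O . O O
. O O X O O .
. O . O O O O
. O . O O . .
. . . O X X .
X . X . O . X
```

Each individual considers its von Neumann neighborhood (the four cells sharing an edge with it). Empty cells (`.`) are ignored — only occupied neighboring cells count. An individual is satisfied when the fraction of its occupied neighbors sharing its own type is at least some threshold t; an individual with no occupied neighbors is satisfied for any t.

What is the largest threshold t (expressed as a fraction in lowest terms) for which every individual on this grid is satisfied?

(1,1)X 0/1
(1,5)O — no occupied neighbors
(1,7)O 1/1
(2,1)O 0/1
(2,4)O 0/1
(2,6)O 2/2
(2,7)O 2/2
(3,2)O 2/2
(3,3)O 1/2
(3,4)X 0/4
(3,5)O 2/3
(3,6)O 3/3
(4,2)O 2/2
(4,4)O 2/3
(4,5)O 4/4
(4,6)O 3/3
(4,7)O 1/1
(5,2)O 1/1
(5,4)O 3/3
(5,5)O 2/3
(6,4)O 1/2
(6,5)X 1/4
(6,6)X 1/1
(7,1)X — no occupied neighbors
(7,3)X — no occupied neighbors
(7,5)O 0/1
(7,7)X — no occupied neighbors
The smallest same-type fraction is 0/1 at (1,1), which reduces to 0/1. Any threshold above that leaves this individual unsatisfied.

0/1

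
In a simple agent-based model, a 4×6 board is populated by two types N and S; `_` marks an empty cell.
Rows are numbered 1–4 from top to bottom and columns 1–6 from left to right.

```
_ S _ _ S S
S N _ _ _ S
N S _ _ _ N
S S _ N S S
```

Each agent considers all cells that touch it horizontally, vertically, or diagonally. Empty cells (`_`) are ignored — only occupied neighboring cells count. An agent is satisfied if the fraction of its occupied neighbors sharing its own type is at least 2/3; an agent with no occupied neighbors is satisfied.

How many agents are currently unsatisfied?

9

Row 1: (1,2)S 1/2 unhappy · (1,5)S 2/2 ok · (1,6)S 2/2 ok
Row 2: (2,1)S 2/4 unhappy · (2,2)N 1/4 unhappy · (2,6)S 2/3 ok
Row 3: (3,1)N 1/5 unhappy · (3,2)S 3/5 unhappy · (3,6)N 0/3 unhappy
Row 4: (4,1)S 2/3 ok · (4,2)S 2/3 ok · (4,4)N 0/1 unhappy · (4,5)S 1/3 unhappy · (4,6)S 1/2 unhappy
Unsatisfied: (1,2), (2,1), (2,2), (3,1), (3,2), (3,6), (4,4), (4,5), (4,6) — 9 in total.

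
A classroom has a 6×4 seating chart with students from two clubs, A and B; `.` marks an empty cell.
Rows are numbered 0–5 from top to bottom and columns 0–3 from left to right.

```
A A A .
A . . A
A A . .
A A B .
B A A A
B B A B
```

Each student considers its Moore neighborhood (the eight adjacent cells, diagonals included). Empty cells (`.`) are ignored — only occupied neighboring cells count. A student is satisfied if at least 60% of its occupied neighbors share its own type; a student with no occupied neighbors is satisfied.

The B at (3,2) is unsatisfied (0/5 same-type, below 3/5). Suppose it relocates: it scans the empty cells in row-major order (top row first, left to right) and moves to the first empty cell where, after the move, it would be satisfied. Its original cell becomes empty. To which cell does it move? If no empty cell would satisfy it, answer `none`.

none

Vacating (3,2). Empty cells in order:
  (0,3): 0/2 same-type → still unsatisfied.
  (1,1): 0/6 same-type → still unsatisfied.
  (1,2): 0/4 same-type → still unsatisfied.
  (2,2): 0/3 same-type → still unsatisfied.
  (2,3): 0/1 same-type → still unsatisfied.
  (3,3): 0/2 same-type → still unsatisfied.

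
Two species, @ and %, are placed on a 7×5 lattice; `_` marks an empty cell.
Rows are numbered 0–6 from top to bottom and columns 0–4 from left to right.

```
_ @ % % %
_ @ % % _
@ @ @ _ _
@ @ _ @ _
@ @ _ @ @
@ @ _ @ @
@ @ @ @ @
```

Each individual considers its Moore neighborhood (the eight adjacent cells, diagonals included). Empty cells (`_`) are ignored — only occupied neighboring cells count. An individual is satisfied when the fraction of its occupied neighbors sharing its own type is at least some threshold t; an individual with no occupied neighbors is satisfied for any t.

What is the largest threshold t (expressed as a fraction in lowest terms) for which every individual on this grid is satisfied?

Row 0: (0,1)@ 1/3 · (0,2)% 3/5 · (0,3)% 4/4 · (0,4)% 2/2
Row 1: (1,1)@ 4/6 · (1,2)% 3/7 · (1,3)% 4/5
Row 2: (2,0)@ 4/4 · (2,1)@ 5/6 · (2,2)@ 4/6
Row 3: (3,0)@ 5/5 · (3,1)@ 6/6 · (3,3)@ 3/3
Row 4: (4,0)@ 5/5 · (4,1)@ 5/5 · (4,3)@ 4/4 · (4,4)@ 4/4
Row 5: (5,0)@ 5/5 · (5,1)@ 6/6 · (5,3)@ 6/6 · (5,4)@ 5/5
Row 6: (6,0)@ 3/3 · (6,1)@ 4/4 · (6,2)@ 4/4 · (6,3)@ 4/4 · (6,4)@ 3/3
The smallest same-type fraction is 1/3 at (0,1), which reduces to 1/3. Any threshold above that leaves this individual unsatisfied.

1/3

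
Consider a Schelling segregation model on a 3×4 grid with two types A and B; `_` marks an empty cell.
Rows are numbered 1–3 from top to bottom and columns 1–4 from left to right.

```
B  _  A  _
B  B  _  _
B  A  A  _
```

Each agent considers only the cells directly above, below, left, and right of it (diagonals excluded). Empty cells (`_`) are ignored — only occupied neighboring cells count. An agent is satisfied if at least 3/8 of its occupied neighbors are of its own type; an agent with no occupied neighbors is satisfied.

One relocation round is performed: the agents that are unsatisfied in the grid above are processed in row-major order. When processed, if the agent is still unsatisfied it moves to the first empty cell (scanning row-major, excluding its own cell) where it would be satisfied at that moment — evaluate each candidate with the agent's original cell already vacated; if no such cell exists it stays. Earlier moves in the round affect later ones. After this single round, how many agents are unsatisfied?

Initially unsatisfied (in order): (3,2).
  (3,2) → (1,4).
Resulting grid:
B _ A A
B B _ _
B _ A _
All satisfied now.

0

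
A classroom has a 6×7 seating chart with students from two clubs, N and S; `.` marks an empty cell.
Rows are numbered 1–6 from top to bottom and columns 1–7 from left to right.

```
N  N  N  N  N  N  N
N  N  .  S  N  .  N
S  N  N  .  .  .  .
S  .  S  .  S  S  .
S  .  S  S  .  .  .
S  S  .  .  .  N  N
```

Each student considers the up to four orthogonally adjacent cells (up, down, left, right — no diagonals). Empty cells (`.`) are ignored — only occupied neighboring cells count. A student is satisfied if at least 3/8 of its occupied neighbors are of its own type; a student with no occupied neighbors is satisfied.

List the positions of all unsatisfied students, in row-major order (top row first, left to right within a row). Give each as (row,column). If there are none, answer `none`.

(2,4), (3,1)

(1,1)N 2/2 satisfied
(1,2)N 3/3 satisfied
(1,3)N 2/2 satisfied
(1,4)N 2/3 satisfied
(1,5)N 3/3 satisfied
(1,6)N 2/2 satisfied
(1,7)N 2/2 satisfied
(2,1)N 2/3 satisfied
(2,2)N 3/3 satisfied
(2,4)S 0/2 not
(2,5)N 1/2 satisfied
(2,7)N 1/1 satisfied
(3,1)S 1/3 not
(3,2)N 2/3 satisfied
(3,3)N 1/2 satisfied
(4,1)S 2/2 satisfied
(4,3)S 1/2 satisfied
(4,5)S 1/1 satisfied
(4,6)S 1/1 satisfied
(5,1)S 2/2 satisfied
(5,3)S 2/2 satisfied
(5,4)S 1/1 satisfied
(6,1)S 2/2 satisfied
(6,2)S 1/1 satisfied
(6,6)N 1/1 satisfied
(6,7)N 1/1 satisfied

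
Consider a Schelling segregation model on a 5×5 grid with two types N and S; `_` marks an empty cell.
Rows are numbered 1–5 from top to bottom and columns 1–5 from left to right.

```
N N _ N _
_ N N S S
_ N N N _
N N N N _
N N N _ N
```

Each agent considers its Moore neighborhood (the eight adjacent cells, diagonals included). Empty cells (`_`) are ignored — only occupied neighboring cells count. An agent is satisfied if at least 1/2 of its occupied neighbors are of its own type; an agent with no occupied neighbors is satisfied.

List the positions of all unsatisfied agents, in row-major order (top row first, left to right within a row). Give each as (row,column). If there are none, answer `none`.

(1,1)N 2/2 ✓
(1,2)N 3/3 ✓
(1,4)N 1/3 ✗
(2,2)N 5/5 ✓
(2,3)N 6/7 ✓
(2,4)S 1/5 ✗
(2,5)S 1/3 ✗
(3,2)N 6/6 ✓
(3,3)N 7/8 ✓
(3,4)N 4/6 ✓
(4,1)N 4/4 ✓
(4,2)N 7/7 ✓
(4,3)N 7/7 ✓
(4,4)N 5/5 ✓
(5,1)N 3/3 ✓
(5,2)N 5/5 ✓
(5,3)N 4/4 ✓
(5,5)N 1/1 ✓

(1,4), (2,4), (2,5)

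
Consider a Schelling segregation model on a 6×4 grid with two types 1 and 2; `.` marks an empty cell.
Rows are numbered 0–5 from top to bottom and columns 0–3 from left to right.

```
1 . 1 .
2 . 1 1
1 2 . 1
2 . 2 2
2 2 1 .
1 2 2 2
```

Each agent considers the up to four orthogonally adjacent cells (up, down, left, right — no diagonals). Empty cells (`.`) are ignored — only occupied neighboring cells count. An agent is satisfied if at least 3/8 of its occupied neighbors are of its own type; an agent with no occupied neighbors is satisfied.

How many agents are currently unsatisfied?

6

Row 0: (0,0)1 0/1 not · (0,2)1 1/1 satisfied
Row 1: (1,0)2 0/2 not · (1,2)1 2/2 satisfied · (1,3)1 2/2 satisfied
Row 2: (2,0)1 0/3 not · (2,1)2 0/1 not · (2,3)1 1/2 satisfied
Row 3: (3,0)2 1/2 satisfied · (3,2)2 1/2 satisfied · (3,3)2 1/2 satisfied
Row 4: (4,0)2 2/3 satisfied · (4,1)2 2/3 satisfied · (4,2)1 0/3 not
Row 5: (5,0)1 0/2 not · (5,1)2 2/3 satisfied · (5,2)2 2/3 satisfied · (5,3)2 1/1 satisfied
Unsatisfied: (0,0), (1,0), (2,0), (2,1), (4,2), (5,0) — 6 in total.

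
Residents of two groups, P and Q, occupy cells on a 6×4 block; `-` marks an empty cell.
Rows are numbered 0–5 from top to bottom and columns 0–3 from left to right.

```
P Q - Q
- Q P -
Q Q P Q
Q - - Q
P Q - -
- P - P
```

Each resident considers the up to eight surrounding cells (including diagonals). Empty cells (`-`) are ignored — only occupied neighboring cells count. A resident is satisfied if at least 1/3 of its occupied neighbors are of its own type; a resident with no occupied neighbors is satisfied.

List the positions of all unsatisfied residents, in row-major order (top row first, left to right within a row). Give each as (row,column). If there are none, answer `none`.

(0,0)P 0/2 not
(0,1)Q 1/3 satisfied
(0,3)Q 0/1 not
(1,1)Q 3/6 satisfied
(1,2)P 1/6 not
(2,0)Q 3/3 satisfied
(2,1)Q 3/5 satisfied
(2,2)P 1/5 not
(2,3)Q 1/3 satisfied
(3,0)Q 3/4 satisfied
(3,3)Q 1/2 satisfied
(4,0)P 1/3 satisfied
(4,1)Q 1/3 satisfied
(5,1)P 1/2 satisfied
(5,3)P 0/0 satisfied

(0,0), (0,3), (1,2), (2,2)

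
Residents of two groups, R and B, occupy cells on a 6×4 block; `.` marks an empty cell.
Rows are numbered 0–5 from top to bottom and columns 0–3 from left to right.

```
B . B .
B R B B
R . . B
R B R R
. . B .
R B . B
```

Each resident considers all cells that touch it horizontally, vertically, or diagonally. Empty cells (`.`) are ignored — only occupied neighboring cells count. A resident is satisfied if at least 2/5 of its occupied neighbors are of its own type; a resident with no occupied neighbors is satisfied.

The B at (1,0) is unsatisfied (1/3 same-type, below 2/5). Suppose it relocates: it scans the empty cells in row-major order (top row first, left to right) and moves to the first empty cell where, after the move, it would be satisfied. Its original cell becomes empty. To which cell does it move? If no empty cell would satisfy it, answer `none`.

Vacating (1,0). Empty cells in order:
  (0,1): 3/4 same-type → satisfied — stop here.

(0,1)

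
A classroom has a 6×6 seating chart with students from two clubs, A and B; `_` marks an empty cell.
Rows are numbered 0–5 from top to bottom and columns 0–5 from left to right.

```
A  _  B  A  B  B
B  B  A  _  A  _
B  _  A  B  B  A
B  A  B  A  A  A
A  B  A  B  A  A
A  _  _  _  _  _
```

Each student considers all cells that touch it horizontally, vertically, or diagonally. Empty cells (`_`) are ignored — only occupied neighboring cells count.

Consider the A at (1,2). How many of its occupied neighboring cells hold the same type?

2

Occupied neighbors of (1,2): (0,2)=B, (0,3)=A, (1,1)=B, (2,2)=A, (2,3)=B.
Same type (A): 2 of 5.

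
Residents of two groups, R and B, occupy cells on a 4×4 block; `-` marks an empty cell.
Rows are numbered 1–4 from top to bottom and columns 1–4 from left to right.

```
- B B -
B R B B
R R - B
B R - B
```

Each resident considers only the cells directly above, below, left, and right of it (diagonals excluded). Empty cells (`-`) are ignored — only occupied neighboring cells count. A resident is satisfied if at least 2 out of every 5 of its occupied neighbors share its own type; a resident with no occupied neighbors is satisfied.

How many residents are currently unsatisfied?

Row 1: (1,2)B 1/2 satisfied · (1,3)B 2/2 satisfied
Row 2: (2,1)B 0/2 not · (2,2)R 1/4 not · (2,3)B 2/3 satisfied · (2,4)B 2/2 satisfied
Row 3: (3,1)R 1/3 not · (3,2)R 3/3 satisfied · (3,4)B 2/2 satisfied
Row 4: (4,1)B 0/2 not · (4,2)R 1/2 satisfied · (4,4)B 1/1 satisfied
Unsatisfied: (2,1), (2,2), (3,1), (4,1) — 4 in total.

4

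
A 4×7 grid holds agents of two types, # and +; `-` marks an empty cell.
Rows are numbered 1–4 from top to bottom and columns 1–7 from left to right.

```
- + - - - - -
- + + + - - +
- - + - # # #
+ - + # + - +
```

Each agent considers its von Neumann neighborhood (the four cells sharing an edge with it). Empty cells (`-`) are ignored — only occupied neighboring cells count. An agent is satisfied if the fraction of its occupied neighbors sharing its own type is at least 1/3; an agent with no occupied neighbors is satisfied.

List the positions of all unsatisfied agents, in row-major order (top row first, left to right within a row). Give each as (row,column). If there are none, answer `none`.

(1,2)+ 1/1 satisfied
(2,2)+ 2/2 satisfied
(2,3)+ 3/3 satisfied
(2,4)+ 1/1 satisfied
(2,7)+ 0/1 not
(3,3)+ 2/2 satisfied
(3,5)# 1/2 satisfied
(3,6)# 2/2 satisfied
(3,7)# 1/3 satisfied
(4,1)+ 0/0 satisfied
(4,3)+ 1/2 satisfied
(4,4)# 0/2 not
(4,5)+ 0/2 not
(4,7)+ 0/1 not

(2,7), (4,4), (4,5), (4,7)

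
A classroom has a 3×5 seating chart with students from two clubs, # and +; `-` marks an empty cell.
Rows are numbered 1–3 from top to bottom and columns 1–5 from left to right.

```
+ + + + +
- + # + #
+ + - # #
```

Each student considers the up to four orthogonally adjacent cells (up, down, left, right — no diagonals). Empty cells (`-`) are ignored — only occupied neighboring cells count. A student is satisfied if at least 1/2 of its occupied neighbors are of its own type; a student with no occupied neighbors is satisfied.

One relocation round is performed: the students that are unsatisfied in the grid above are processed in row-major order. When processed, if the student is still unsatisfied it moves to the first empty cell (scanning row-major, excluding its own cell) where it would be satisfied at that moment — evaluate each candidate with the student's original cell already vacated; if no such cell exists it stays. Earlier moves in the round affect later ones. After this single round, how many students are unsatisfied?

Initially unsatisfied (in order): (2,3), (2,4), (2,5).
  (2,3) → (3,3).
  (2,4) → (2,1).
  (2,5): now satisfied by earlier moves; stays.
Resulting grid:
+ + + + +
+ + - - #
+ + # # #
All satisfied now.

0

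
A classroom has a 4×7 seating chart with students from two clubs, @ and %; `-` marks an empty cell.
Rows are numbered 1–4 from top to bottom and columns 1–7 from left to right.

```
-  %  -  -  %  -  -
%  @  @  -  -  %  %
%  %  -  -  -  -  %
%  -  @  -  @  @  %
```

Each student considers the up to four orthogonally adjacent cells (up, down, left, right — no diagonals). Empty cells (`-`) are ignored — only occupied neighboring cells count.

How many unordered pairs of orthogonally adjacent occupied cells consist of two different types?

4

Scan each occupied cell's neighbors to the right and below so each pair is counted once.
Row 1: %(1,2)–@(2,2)≠  → 1/1 unlike.
Row 2: %(2,1)–@(2,2)≠ %(2,1)–%(3,1)= @(2,2)–@(2,3)= @(2,2)–%(3,2)≠ %(2,6)–%(2,7)= %(2,7)–%(3,7)=  → 2/6 unlike.
Row 3: %(3,1)–%(3,2)= %(3,1)–%(4,1)= %(3,7)–%(4,7)=  → 0/3 unlike.
Row 4: @(4,5)–@(4,6)= @(4,6)–%(4,7)≠  → 1/2 unlike.
Total adjacent occupied pairs: 12; unlike-type pairs: 4.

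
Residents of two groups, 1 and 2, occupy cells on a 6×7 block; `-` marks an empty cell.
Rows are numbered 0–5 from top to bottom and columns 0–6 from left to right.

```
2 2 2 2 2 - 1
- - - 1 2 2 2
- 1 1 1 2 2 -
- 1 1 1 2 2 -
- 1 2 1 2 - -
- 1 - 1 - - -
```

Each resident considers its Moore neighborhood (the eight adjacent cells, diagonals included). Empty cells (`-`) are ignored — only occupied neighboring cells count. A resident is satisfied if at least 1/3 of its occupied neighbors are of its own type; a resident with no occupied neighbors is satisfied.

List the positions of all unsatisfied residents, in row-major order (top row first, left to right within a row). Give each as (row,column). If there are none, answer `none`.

(0,6), (1,3), (4,2)

Row 0: (0,0)2 1/1 satisfied · (0,1)2 2/2 satisfied · (0,2)2 2/3 satisfied · (0,3)2 3/4 satisfied · (0,4)2 3/4 satisfied · (0,6)1 0/2 not
Row 1: (1,3)1 2/7 not · (1,4)2 5/7 satisfied · (1,5)2 5/6 satisfied · (1,6)2 2/3 satisfied
Row 2: (2,1)1 3/3 satisfied · (2,2)1 6/6 satisfied · (2,3)1 4/7 satisfied · (2,4)2 5/8 satisfied · (2,5)2 6/6 satisfied
Row 3: (3,1)1 4/5 satisfied · (3,2)1 7/8 satisfied · (3,3)1 4/8 satisfied · (3,4)2 4/7 satisfied · (3,5)2 4/4 satisfied
Row 4: (4,1)1 3/4 satisfied · (4,2)2 0/7 not · (4,3)1 3/6 satisfied · (4,4)2 2/5 satisfied
Row 5: (5,1)1 1/2 satisfied · (5,3)1 1/3 satisfied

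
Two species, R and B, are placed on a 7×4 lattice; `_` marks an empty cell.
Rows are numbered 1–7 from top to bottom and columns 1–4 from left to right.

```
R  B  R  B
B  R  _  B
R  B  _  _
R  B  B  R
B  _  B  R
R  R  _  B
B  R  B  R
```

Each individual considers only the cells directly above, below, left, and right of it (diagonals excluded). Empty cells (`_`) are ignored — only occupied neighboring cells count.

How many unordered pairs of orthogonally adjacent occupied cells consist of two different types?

Scan each occupied cell's neighbors to the right and below so each pair is counted once.
From row 1: 5 unlike of 6 pairs (running 5/6).
From row 2: 3 unlike of 3 pairs (running 8/9).
From row 3: 1 unlike of 3 pairs (running 9/12).
From row 4: 3 unlike of 6 pairs (running 12/18).
From row 5: 3 unlike of 3 pairs (running 15/21).
From row 6: 2 unlike of 4 pairs (running 17/25).
From row 7: 3 unlike of 3 pairs (running 20/28).
Total adjacent occupied pairs: 28; unlike-type pairs: 20.

20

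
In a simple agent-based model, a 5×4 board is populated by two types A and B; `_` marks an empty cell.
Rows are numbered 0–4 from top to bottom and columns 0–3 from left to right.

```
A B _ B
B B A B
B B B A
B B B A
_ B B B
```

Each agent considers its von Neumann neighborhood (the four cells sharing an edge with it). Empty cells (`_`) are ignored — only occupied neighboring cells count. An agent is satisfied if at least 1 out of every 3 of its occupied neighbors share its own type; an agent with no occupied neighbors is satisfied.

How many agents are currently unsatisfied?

Row 0: (0,0)A 0/2 unhappy · (0,1)B 1/2 ok · (0,3)B 1/1 ok
Row 1: (1,0)B 2/3 ok · (1,1)B 3/4 ok · (1,2)A 0/3 unhappy · (1,3)B 1/3 ok
Row 2: (2,0)B 3/3 ok · (2,1)B 4/4 ok · (2,2)B 2/4 ok · (2,3)A 1/3 ok
Row 3: (3,0)B 2/2 ok · (3,1)B 4/4 ok · (3,2)B 3/4 ok · (3,3)A 1/3 ok
Row 4: (4,1)B 2/2 ok · (4,2)B 3/3 ok · (4,3)B 1/2 ok
Unsatisfied: (0,0), (1,2) — 2 in total.

2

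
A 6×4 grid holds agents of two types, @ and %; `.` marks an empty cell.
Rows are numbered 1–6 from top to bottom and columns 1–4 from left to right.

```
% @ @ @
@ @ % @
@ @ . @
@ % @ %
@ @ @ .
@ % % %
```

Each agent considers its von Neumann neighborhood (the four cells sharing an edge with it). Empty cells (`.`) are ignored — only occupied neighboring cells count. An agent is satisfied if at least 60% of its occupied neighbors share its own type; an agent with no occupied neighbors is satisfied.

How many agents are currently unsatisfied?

9

Row 1: (1,1)% 0/2 not · (1,2)@ 2/3 satisfied · (1,3)@ 2/3 satisfied · (1,4)@ 2/2 satisfied
Row 2: (2,1)@ 2/3 satisfied · (2,2)@ 3/4 satisfied · (2,3)% 0/3 not · (2,4)@ 2/3 satisfied
Row 3: (3,1)@ 3/3 satisfied · (3,2)@ 2/3 satisfied · (3,4)@ 1/2 not
Row 4: (4,1)@ 2/3 satisfied · (4,2)% 0/4 not · (4,3)@ 1/3 not · (4,4)% 0/2 not
Row 5: (5,1)@ 3/3 satisfied · (5,2)@ 2/4 not · (5,3)@ 2/3 satisfied
Row 6: (6,1)@ 1/2 not · (6,2)% 1/3 not · (6,3)% 2/3 satisfied · (6,4)% 1/1 satisfied
Unsatisfied: (1,1), (2,3), (3,4), (4,2), (4,3), (4,4), (5,2), (6,1), (6,2) — 9 in total.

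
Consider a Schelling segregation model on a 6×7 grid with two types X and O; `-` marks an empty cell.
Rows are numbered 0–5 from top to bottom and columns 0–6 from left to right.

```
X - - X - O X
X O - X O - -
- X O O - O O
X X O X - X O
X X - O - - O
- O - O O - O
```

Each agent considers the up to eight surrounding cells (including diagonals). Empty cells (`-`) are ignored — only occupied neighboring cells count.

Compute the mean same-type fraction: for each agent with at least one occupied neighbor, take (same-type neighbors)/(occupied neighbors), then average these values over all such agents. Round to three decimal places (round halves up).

(0,0)X 1/2
(0,3)X 1/2
(0,5)O 1/2
(0,6)X 0/1
(1,0)X 2/3
(1,1)O 1/4
(1,3)X 1/4
(1,4)O 3/5
(2,1)X 3/6
(2,2)O 3/7
(2,3)O 3/5
(2,5)O 3/4
(2,6)O 2/3
(3,0)X 4/4
(3,1)X 4/6
(3,2)O 3/7
(3,3)X 0/4
(3,5)X 0/4
(3,6)O 3/4
(4,0)X 3/4
(4,1)X 3/5
(4,3)O 3/4
(4,6)O 2/3
(5,1)O 0/2
(5,3)O 2/2
(5,4)O 2/2
(5,6)O 1/1
Sum over 27 agents: 1/2 + 1/2 + 1/2 + 0/1 + 2/3 + 1/4 + 1/4 + 3/5 + 3/6 + 3/7 + 3/5 + 3/4 + 2/3 + 4/4 + 4/6 + 3/7 + 0/4 + 0/4 + 3/4 + 3/4 + 3/5 + 3/4 + 2/3 + 0/2 + 2/2 + 2/2 + 1/1 = 3113/210; mean = 3113/210 ÷ 27 = 3113/5670 = 0.549029… → 0.549.

0.549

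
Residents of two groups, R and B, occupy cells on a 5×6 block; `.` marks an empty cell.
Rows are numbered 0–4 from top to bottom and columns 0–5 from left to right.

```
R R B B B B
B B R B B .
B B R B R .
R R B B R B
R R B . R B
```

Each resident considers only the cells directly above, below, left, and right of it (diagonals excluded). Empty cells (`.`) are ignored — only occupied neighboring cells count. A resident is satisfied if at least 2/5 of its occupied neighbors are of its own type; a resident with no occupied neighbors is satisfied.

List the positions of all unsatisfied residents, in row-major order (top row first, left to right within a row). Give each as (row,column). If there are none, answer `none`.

(0,1), (0,2), (1,2), (2,2), (2,4)

Row 0: (0,0)R 1/2 ok · (0,1)R 1/3 unhappy · (0,2)B 1/3 unhappy · (0,3)B 3/3 ok · (0,4)B 3/3 ok · (0,5)B 1/1 ok
Row 1: (1,0)B 2/3 ok · (1,1)B 2/4 ok · (1,2)R 1/4 unhappy · (1,3)B 3/4 ok · (1,4)B 2/3 ok
Row 2: (2,0)B 2/3 ok · (2,1)B 2/4 ok · (2,2)R 1/4 unhappy · (2,3)B 2/4 ok · (2,4)R 1/3 unhappy
Row 3: (3,0)R 2/3 ok · (3,1)R 2/4 ok · (3,2)B 2/4 ok · (3,3)B 2/3 ok · (3,4)R 2/4 ok · (3,5)B 1/2 ok
Row 4: (4,0)R 2/2 ok · (4,1)R 2/3 ok · (4,2)B 1/2 ok · (4,4)R 1/2 ok · (4,5)B 1/2 ok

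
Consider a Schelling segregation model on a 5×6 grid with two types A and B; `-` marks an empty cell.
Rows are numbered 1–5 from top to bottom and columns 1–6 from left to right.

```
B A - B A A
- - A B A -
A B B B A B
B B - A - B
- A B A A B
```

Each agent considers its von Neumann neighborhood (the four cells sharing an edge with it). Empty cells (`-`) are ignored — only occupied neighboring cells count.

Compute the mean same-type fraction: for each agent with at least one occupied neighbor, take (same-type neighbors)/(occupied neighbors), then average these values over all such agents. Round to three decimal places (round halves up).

0.449

(1,1)B 0/1
(1,2)A 0/1
(1,4)B 1/2
(1,5)A 2/3
(1,6)A 1/1
(2,3)A 0/2
(2,4)B 2/4
(2,5)A 2/3
(3,1)A 0/2
(3,2)B 2/3
(3,3)B 2/3
(3,4)B 2/4
(3,5)A 1/3
(3,6)B 1/2
(4,1)B 1/2
(4,2)B 2/3
(4,4)A 1/2
(4,6)B 2/2
(5,2)A 0/2
(5,3)B 0/2
(5,4)A 2/3
(5,5)A 1/2
(5,6)B 1/2
Sum over 23 agents: 0/1 + 0/1 + 1/2 + 2/3 + 1/1 + 0/2 + 2/4 + 2/3 + 0/2 + 2/3 + 2/3 + 2/4 + 1/3 + 1/2 + 1/2 + 2/3 + 1/2 + 2/2 + 0/2 + 0/2 + 2/3 + 1/2 + 1/2 = 31/3; mean = 31/3 ÷ 23 = 31/69 = 0.449275… → 0.449.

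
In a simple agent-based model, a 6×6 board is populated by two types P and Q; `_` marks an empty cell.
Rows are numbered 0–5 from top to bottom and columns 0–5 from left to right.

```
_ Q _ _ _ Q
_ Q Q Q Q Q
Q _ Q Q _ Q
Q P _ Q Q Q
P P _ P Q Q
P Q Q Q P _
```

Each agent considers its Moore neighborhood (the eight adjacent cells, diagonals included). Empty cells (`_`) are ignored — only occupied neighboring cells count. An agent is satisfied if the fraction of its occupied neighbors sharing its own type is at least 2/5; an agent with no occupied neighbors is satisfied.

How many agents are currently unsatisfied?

Row 0: (0,1)Q 2/2 ✓ · (0,5)Q 2/2 ✓
Row 1: (1,1)Q 4/4 ✓ · (1,2)Q 5/5 ✓ · (1,3)Q 4/4 ✓ · (1,4)Q 5/5 ✓ · (1,5)Q 3/3 ✓
Row 2: (2,0)Q 2/3 ✓ · (2,2)Q 5/6 ✓ · (2,3)Q 6/6 ✓ · (2,5)Q 4/4 ✓
Row 3: (3,0)Q 1/4 ✗ · (3,1)P 2/5 ✓ · (3,3)Q 4/5 ✓ · (3,4)Q 6/7 ✓ · (3,5)Q 4/4 ✓
Row 4: (4,0)P 3/5 ✓ · (4,1)P 3/6 ✓ · (4,3)P 1/6 ✗ · (4,4)Q 5/7 ✓ · (4,5)Q 3/4 ✓
Row 5: (5,0)P 2/3 ✓ · (5,1)Q 1/4 ✗ · (5,2)Q 2/4 ✓ · (5,3)Q 2/4 ✓ · (5,4)P 1/4 ✗
Unsatisfied: (3,0), (4,3), (5,1), (5,4) — 4 in total.

4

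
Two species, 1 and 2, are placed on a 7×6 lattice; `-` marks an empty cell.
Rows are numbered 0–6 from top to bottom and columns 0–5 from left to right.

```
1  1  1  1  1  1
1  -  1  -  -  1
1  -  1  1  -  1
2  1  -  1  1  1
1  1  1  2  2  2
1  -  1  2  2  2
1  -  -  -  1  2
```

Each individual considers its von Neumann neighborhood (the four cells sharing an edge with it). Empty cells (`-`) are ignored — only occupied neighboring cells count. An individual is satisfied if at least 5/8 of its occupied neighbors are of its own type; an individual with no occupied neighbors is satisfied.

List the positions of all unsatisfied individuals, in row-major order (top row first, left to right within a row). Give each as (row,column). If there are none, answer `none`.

Row 0: (0,0)1 2/2 ✓ · (0,1)1 2/2 ✓ · (0,2)1 3/3 ✓ · (0,3)1 2/2 ✓ · (0,4)1 2/2 ✓ · (0,5)1 2/2 ✓
Row 1: (1,0)1 2/2 ✓ · (1,2)1 2/2 ✓ · (1,5)1 2/2 ✓
Row 2: (2,0)1 1/2 ✗ · (2,2)1 2/2 ✓ · (2,3)1 2/2 ✓ · (2,5)1 2/2 ✓
Row 3: (3,0)2 0/3 ✗ · (3,1)1 1/2 ✗ · (3,3)1 2/3 ✓ · (3,4)1 2/3 ✓ · (3,5)1 2/3 ✓
Row 4: (4,0)1 2/3 ✓ · (4,1)1 3/3 ✓ · (4,2)1 2/3 ✓ · (4,3)2 2/4 ✗ · (4,4)2 3/4 ✓ · (4,5)2 2/3 ✓
Row 5: (5,0)1 2/2 ✓ · (5,2)1 1/2 ✗ · (5,3)2 2/3 ✓ · (5,4)2 3/4 ✓ · (5,5)2 3/3 ✓
Row 6: (6,0)1 1/1 ✓ · (6,4)1 0/2 ✗ · (6,5)2 1/2 ✗

(2,0), (3,0), (3,1), (4,3), (5,2), (6,4), (6,5)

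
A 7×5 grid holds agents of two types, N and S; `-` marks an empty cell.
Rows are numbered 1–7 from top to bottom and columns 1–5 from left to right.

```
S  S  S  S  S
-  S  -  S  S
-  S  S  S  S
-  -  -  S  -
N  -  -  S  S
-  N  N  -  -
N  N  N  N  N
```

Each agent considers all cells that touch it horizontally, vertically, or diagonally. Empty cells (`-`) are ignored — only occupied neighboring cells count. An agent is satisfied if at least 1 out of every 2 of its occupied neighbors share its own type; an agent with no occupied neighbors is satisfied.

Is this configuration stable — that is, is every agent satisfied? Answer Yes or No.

(1,1)S 2/2 ✓
(1,2)S 3/3 ✓
(1,3)S 4/4 ✓
(1,4)S 4/4 ✓
(1,5)S 3/3 ✓
(2,2)S 5/5 ✓
(2,4)S 7/7 ✓
(2,5)S 5/5 ✓
(3,2)S 2/2 ✓
(3,3)S 5/5 ✓
(3,4)S 5/5 ✓
(3,5)S 4/4 ✓
(4,4)S 5/5 ✓
(5,1)N 1/1 ✓
(5,4)S 2/3 ✓
(5,5)S 2/2 ✓
(6,2)N 5/5 ✓
(6,3)N 4/5 ✓
(7,1)N 2/2 ✓
(7,2)N 4/4 ✓
(7,3)N 4/4 ✓
(7,4)N 3/3 ✓
(7,5)N 1/1 ✓
All meet the threshold, so the configuration is stable.

Yes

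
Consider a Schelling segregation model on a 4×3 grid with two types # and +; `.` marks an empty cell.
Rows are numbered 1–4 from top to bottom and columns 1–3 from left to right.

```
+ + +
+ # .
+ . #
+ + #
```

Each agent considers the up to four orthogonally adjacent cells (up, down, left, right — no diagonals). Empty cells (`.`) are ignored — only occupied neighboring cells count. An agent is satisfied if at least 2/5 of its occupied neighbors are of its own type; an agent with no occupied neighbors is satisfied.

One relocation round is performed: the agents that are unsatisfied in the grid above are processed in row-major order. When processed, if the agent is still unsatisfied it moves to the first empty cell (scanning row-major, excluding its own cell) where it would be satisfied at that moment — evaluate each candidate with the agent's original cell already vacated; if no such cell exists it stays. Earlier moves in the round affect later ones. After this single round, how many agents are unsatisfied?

0

Initially unsatisfied (in order): (2,2).
  (2,2) → (2,3).
Resulting grid:
+ + +
+ . #
+ . #
+ + #
All satisfied now.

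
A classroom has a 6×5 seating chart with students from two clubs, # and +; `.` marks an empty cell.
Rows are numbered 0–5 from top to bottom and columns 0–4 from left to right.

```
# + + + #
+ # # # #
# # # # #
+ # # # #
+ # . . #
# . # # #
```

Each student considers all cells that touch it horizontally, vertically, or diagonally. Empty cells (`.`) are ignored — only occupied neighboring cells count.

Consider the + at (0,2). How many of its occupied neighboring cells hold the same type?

Occupied neighbors of (0,2): (0,1)=+, (0,3)=+, (1,1)=#, (1,2)=#, (1,3)=#.
Same type (+): 2 of 5.

2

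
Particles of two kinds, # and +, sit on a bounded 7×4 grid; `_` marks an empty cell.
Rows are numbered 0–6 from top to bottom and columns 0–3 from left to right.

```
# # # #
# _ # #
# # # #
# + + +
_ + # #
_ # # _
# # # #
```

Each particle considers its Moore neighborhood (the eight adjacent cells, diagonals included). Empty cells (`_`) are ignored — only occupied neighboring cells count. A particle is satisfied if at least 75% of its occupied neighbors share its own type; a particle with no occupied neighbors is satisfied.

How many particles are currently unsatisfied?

10

(0,0)# 2/2 ok
(0,1)# 4/4 ok
(0,2)# 4/4 ok
(0,3)# 3/3 ok
(1,0)# 4/4 ok
(1,2)# 7/7 ok
(1,3)# 5/5 ok
(2,0)# 3/4 ok
(2,1)# 5/7 unhappy
(2,2)# 4/7 unhappy
(2,3)# 3/5 unhappy
(3,0)# 2/4 unhappy
(3,1)+ 2/7 unhappy
(3,2)+ 3/8 unhappy
(3,3)+ 1/5 unhappy
(4,1)+ 2/6 unhappy
(4,2)# 3/7 unhappy
(4,3)# 2/4 unhappy
(5,1)# 5/6 ok
(5,2)# 6/7 ok
(6,0)# 2/2 ok
(6,1)# 4/4 ok
(6,2)# 4/4 ok
(6,3)# 2/2 ok
Unsatisfied: (2,1), (2,2), (2,3), (3,0), (3,1), (3,2), (3,3), (4,1), (4,2), (4,3) — 10 in total.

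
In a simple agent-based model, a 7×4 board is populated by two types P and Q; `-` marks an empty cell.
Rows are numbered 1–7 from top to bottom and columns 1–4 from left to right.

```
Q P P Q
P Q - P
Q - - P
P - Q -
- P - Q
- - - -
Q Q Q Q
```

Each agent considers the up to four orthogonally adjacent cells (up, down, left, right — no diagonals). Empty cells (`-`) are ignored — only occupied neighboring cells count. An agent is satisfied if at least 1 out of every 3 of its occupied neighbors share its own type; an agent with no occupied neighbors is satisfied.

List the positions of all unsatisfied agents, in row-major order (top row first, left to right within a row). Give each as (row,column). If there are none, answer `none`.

(1,1), (1,4), (2,1), (2,2), (3,1), (4,1)

(1,1)Q 0/2 not
(1,2)P 1/3 satisfied
(1,3)P 1/2 satisfied
(1,4)Q 0/2 not
(2,1)P 0/3 not
(2,2)Q 0/2 not
(2,4)P 1/2 satisfied
(3,1)Q 0/2 not
(3,4)P 1/1 satisfied
(4,1)P 0/1 not
(4,3)Q 0/0 satisfied
(5,2)P 0/0 satisfied
(5,4)Q 0/0 satisfied
(7,1)Q 1/1 satisfied
(7,2)Q 2/2 satisfied
(7,3)Q 2/2 satisfied
(7,4)Q 1/1 satisfied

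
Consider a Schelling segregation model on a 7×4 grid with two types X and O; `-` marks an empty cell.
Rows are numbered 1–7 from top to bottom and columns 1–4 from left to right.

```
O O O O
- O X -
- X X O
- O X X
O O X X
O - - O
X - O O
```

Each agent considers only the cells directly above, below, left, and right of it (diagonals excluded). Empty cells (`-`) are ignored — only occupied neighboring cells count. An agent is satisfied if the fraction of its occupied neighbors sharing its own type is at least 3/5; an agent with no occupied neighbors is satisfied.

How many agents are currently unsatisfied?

Row 1: (1,1)O 1/1 ✓ · (1,2)O 3/3 ✓ · (1,3)O 2/3 ✓ · (1,4)O 1/1 ✓
Row 2: (2,2)O 1/3 ✗ · (2,3)X 1/3 ✗
Row 3: (3,2)X 1/3 ✗ · (3,3)X 3/4 ✓ · (3,4)O 0/2 ✗
Row 4: (4,2)O 1/3 ✗ · (4,3)X 3/4 ✓ · (4,4)X 2/3 ✓
Row 5: (5,1)O 2/2 ✓ · (5,2)O 2/3 ✓ · (5,3)X 2/3 ✓ · (5,4)X 2/3 ✓
Row 6: (6,1)O 1/2 ✗ · (6,4)O 1/2 ✗
Row 7: (7,1)X 0/1 ✗ · (7,3)O 1/1 ✓ · (7,4)O 2/2 ✓
Unsatisfied: (2,2), (2,3), (3,2), (3,4), (4,2), (6,1), (6,4), (7,1) — 8 in total.

8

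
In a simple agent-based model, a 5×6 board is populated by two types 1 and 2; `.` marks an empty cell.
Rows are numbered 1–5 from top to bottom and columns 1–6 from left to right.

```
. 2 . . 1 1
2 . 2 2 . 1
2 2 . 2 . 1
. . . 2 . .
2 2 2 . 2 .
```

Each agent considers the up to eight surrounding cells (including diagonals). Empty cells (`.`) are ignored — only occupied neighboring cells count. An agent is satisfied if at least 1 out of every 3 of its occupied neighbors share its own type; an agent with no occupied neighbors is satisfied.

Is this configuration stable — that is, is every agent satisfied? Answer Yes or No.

Yes

Row 1: (1,2)2 2/2 ✓ · (1,5)1 2/3 ✓ · (1,6)1 2/2 ✓
Row 2: (2,1)2 3/3 ✓ · (2,3)2 4/4 ✓ · (2,4)2 2/3 ✓ · (2,6)1 3/3 ✓
Row 3: (3,1)2 2/2 ✓ · (3,2)2 3/3 ✓ · (3,4)2 3/3 ✓ · (3,6)1 1/1 ✓
Row 4: (4,4)2 3/3 ✓
Row 5: (5,1)2 1/1 ✓ · (5,2)2 2/2 ✓ · (5,3)2 2/2 ✓ · (5,5)2 1/1 ✓
All meet the threshold, so the configuration is stable.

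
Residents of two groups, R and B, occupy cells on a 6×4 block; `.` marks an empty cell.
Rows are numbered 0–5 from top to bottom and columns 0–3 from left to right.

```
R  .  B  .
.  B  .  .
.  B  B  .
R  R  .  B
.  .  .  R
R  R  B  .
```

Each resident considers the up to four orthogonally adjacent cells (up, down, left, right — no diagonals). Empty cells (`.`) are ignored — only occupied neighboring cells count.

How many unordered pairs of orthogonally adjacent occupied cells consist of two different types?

Scan each occupied cell's neighbors to the right and below so each pair is counted once.
Row 1: B(1,1)–B(2,1)=  → 0/1 unlike.
Row 2: B(2,1)–B(2,2)= B(2,1)–R(3,1)≠  → 1/2 unlike.
Row 3: R(3,0)–R(3,1)= B(3,3)–R(4,3)≠  → 1/2 unlike.
Row 5: R(5,0)–R(5,1)= R(5,1)–B(5,2)≠  → 1/2 unlike.
Total adjacent occupied pairs: 7; unlike-type pairs: 3.

3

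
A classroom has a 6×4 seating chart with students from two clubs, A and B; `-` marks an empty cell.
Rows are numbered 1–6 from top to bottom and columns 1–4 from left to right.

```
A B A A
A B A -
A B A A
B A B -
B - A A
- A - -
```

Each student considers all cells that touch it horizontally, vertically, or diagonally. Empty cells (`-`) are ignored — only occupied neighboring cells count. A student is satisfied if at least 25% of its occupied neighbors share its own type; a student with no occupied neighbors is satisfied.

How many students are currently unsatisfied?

2

Row 1: (1,1)A 1/3 ✓ · (1,2)B 1/5 ✗ · (1,3)A 2/4 ✓ · (1,4)A 2/2 ✓
Row 2: (2,1)A 2/5 ✓ · (2,2)B 2/8 ✓ · (2,3)A 4/7 ✓
Row 3: (3,1)A 2/5 ✓ · (3,2)B 3/8 ✓ · (3,3)A 3/6 ✓ · (3,4)A 2/3 ✓
Row 4: (4,1)B 2/4 ✓ · (4,2)A 3/7 ✓ · (4,3)B 1/6 ✗
Row 5: (5,1)B 1/3 ✓ · (5,3)A 3/4 ✓ · (5,4)A 1/2 ✓
Row 6: (6,2)A 1/2 ✓
Unsatisfied: (1,2), (4,3) — 2 in total.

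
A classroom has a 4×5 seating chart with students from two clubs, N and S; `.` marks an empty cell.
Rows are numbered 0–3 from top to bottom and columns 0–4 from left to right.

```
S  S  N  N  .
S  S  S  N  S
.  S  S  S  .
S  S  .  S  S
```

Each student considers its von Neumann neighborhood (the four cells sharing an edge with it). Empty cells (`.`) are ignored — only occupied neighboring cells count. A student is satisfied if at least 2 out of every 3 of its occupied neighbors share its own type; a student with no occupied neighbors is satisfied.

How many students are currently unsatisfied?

Row 0: (0,0)S 2/2 ok · (0,1)S 2/3 ok · (0,2)N 1/3 unhappy · (0,3)N 2/2 ok
Row 1: (1,0)S 2/2 ok · (1,1)S 4/4 ok · (1,2)S 2/4 unhappy · (1,3)N 1/4 unhappy · (1,4)S 0/1 unhappy
Row 2: (2,1)S 3/3 ok · (2,2)S 3/3 ok · (2,3)S 2/3 ok
Row 3: (3,0)S 1/1 ok · (3,1)S 2/2 ok · (3,3)S 2/2 ok · (3,4)S 1/1 ok
Unsatisfied: (0,2), (1,2), (1,3), (1,4) — 4 in total.

4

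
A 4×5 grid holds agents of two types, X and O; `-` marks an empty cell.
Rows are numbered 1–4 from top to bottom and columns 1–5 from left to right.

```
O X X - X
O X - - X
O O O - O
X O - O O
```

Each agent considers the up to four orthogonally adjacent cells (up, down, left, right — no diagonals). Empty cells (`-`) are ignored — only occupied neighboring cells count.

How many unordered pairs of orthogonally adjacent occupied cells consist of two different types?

6

Scan each occupied cell's neighbors to the right and below so each pair is counted once.
Row 1: O(1,1)–X(1,2)≠ O(1,1)–O(2,1)= X(1,2)–X(1,3)= X(1,2)–X(2,2)= X(1,5)–X(2,5)=  → 1/5 unlike.
Row 2: O(2,1)–X(2,2)≠ O(2,1)–O(3,1)= X(2,2)–O(3,2)≠ X(2,5)–O(3,5)≠  → 3/4 unlike.
Row 3: O(3,1)–O(3,2)= O(3,1)–X(4,1)≠ O(3,2)–O(3,3)= O(3,2)–O(4,2)= O(3,5)–O(4,5)=  → 1/5 unlike.
Row 4: X(4,1)–O(4,2)≠ O(4,4)–O(4,5)=  → 1/2 unlike.
Total adjacent occupied pairs: 16; unlike-type pairs: 6.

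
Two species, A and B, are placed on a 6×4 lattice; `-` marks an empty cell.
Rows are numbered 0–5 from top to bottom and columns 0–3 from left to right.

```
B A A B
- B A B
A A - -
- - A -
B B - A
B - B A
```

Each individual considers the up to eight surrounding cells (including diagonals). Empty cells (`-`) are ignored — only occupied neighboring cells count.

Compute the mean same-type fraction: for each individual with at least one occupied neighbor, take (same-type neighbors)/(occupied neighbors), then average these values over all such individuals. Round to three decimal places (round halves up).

(0,0)B 1/2
(0,1)A 2/4
(0,2)A 2/5
(0,3)B 1/3
(1,1)B 1/6
(1,2)A 3/6
(1,3)B 1/3
(2,0)A 1/2
(2,1)A 3/4
(3,2)A 2/3
(4,0)B 2/2
(4,1)B 3/4
(4,3)A 2/3
(5,0)B 2/2
(5,2)B 1/3
(5,3)A 1/2
Sum over 16 individuals: 1/2 + 2/4 + 2/5 + 1/3 + 1/6 + 3/6 + 1/3 + 1/2 + 3/4 + 2/3 + 2/2 + 3/4 + 2/3 + 2/2 + 1/3 + 1/2 = 89/10; mean = 89/10 ÷ 16 = 89/160 = 0.55625 → 0.556.

0.556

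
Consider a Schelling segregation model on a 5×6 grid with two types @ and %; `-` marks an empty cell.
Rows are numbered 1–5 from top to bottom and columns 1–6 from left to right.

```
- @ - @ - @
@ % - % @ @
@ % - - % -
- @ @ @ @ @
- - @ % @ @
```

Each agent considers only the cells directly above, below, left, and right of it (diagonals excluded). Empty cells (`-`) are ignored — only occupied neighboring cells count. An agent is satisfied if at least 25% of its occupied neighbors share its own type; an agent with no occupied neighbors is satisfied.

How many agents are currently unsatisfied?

(1,2)@ 0/1 not
(1,4)@ 0/1 not
(1,6)@ 1/1 satisfied
(2,1)@ 1/2 satisfied
(2,2)% 1/3 satisfied
(2,4)% 0/2 not
(2,5)@ 1/3 satisfied
(2,6)@ 2/2 satisfied
(3,1)@ 1/2 satisfied
(3,2)% 1/3 satisfied
(3,5)% 0/2 not
(4,2)@ 1/2 satisfied
(4,3)@ 3/3 satisfied
(4,4)@ 2/3 satisfied
(4,5)@ 3/4 satisfied
(4,6)@ 2/2 satisfied
(5,3)@ 1/2 satisfied
(5,4)% 0/3 not
(5,5)@ 2/3 satisfied
(5,6)@ 2/2 satisfied
Unsatisfied: (1,2), (1,4), (2,4), (3,5), (5,4) — 5 in total.

5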